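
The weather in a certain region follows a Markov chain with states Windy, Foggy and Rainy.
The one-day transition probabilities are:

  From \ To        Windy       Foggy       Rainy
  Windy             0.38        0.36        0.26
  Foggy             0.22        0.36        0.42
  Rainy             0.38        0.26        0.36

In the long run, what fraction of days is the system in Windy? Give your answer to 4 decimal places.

0.3279

Let the stationary distribution be π with π = πP and π_1 + π_2 + π_3 = 1.
π_1 = 0.38·π_1 + 0.22·π_2 + 0.38·π_3
π_2 = 0.36·π_1 + 0.36·π_2 + 0.26·π_3
Solving with the normalization constraint gives π = (0.3279, 0.3253, 0.3467).
So the stationary probability of Windy is 0.3279.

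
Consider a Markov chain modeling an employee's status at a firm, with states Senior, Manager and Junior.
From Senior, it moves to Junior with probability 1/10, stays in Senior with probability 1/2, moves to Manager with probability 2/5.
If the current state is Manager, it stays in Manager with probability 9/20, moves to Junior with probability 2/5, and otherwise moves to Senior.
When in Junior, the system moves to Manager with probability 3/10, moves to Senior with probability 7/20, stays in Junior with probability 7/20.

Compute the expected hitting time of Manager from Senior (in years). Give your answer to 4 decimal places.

Let t(s) be the expected number of years to first reach Manager from state s, with t(Manager) = 0. Conditioning on the first year:
t(Senior) = 1 + 0.5·t(Senior) + 0.1·t(Junior)
t(Junior) = 1 + 0.35·t(Senior) + 0.35·t(Junior)
Solving: t(Senior) = 2.5862, t(Junior) = 2.9310.
Expected years from Senior to Manager: 2.5862.

2.5862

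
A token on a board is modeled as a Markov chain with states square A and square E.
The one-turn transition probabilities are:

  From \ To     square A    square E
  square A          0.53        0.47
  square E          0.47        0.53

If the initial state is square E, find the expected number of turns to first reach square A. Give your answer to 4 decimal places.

2.1277

Let t(s) be the expected number of turns to first reach square A from state s, with t(square A) = 0. Conditioning on the first turn:
t(square E) = 1 + 0.53·t(square E)
Solving: t(square E) = 2.1277.
Expected turns from square E to square A: 2.1277.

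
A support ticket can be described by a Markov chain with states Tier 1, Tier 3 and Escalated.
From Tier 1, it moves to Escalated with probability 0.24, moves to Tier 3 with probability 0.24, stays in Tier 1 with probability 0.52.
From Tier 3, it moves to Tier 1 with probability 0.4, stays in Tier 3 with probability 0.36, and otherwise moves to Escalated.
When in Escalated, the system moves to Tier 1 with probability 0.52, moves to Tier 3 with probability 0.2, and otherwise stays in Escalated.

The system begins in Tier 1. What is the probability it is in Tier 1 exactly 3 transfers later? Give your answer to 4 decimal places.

0.4889

Propagate the distribution vector 3 transfers from Tier 1.
After 0 transfers: (1.0000, 0.0000, 0.0000)
After 1 transfer: (0.5200, 0.2400, 0.2400)
After 2 transfers: (0.4912, 0.2592, 0.2496)
After 3 transfers: (0.4889, 0.2611, 0.2500)
P(in Tier 1 after 3 transfers) = 0.4889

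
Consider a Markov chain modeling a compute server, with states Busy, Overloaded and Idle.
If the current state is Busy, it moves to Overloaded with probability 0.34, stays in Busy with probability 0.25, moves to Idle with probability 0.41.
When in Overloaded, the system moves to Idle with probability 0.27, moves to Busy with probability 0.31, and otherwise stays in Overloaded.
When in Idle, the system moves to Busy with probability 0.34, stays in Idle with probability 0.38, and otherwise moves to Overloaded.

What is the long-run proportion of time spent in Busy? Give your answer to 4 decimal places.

0.3024

Let the stationary distribution be π with π = πP and π_1 + π_2 + π_3 = 1.
π_1 = 0.25·π_1 + 0.31·π_2 + 0.34·π_3
π_2 = 0.34·π_1 + 0.42·π_2 + 0.28·π_3
Solving with the normalization constraint gives π = (0.3024, 0.3467, 0.3509).
So the stationary probability of Busy is 0.3024.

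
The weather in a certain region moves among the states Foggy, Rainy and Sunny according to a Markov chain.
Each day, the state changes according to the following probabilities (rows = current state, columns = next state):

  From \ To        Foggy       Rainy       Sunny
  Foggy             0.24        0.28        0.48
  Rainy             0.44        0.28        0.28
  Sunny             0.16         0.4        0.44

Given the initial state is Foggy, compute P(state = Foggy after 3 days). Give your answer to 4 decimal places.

Propagate the distribution vector 3 days from Foggy.
After 0 days: (1.0000, 0.0000, 0.0000)
After 1 day: (0.2400, 0.2800, 0.4800)
After 2 days: (0.2576, 0.3376, 0.4048)
After 3 days: (0.2751, 0.3286, 0.3963)
P(in Foggy after 3 days) = 0.2751

0.2751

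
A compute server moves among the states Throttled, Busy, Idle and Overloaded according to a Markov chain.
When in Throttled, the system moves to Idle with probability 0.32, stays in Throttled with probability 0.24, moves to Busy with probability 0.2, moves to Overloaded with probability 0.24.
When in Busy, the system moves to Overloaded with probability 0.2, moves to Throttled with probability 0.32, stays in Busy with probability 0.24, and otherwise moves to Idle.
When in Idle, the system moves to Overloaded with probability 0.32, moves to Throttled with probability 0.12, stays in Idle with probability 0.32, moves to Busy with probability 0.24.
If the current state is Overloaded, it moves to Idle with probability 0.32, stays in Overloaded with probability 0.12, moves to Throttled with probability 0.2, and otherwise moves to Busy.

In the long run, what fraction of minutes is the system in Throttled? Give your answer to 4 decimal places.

0.2157

Let the stationary distribution be π with π = πP and π_1 + π_2 + π_3 + π_4 = 1.
π_1 = 0.24·π_1 + 0.32·π_2 + 0.12·π_3 + 0.2·π_4
π_2 = 0.2·π_1 + 0.24·π_2 + 0.24·π_3 + 0.36·π_4
π_3 = 0.32·π_1 + 0.24·π_2 + 0.32·π_3 + 0.32·π_4
Solving with the normalization constraint gives π = (0.2157, 0.2585, 0.2993, 0.2264).
So the stationary probability of Throttled is 0.2157.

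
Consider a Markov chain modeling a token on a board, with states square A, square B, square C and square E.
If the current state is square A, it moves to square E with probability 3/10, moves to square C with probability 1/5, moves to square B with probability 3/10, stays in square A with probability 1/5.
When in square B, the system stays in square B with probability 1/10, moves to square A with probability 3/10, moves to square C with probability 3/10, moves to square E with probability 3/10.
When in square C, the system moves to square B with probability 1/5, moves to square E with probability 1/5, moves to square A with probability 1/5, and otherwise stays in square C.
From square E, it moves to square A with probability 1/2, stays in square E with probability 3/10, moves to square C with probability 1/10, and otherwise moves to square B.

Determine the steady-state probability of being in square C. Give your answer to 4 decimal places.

Let the stationary distribution be π with π = πP and π_1 + π_2 + π_3 + π_4 = 1.
π_1 = 0.2·π_1 + 0.3·π_2 + 0.2·π_3 + 0.5·π_4
π_2 = 0.3·π_1 + 0.1·π_2 + 0.2·π_3 + 0.1·π_4
π_3 = 0.2·π_1 + 0.3·π_2 + 0.4·π_3 + 0.1·π_4
Solving with the normalization constraint gives π = (0.3013, 0.1841, 0.2385, 0.2762).
So the stationary probability of square C is 0.2385.

0.2385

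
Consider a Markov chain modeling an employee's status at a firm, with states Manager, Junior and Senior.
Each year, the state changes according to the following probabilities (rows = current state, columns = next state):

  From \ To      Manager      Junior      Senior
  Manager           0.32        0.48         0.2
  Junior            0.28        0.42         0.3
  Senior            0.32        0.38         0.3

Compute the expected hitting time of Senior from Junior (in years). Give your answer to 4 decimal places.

3.6923

Let t(s) be the expected number of years to first reach Senior from state s, with t(Senior) = 0. Conditioning on the first year:
t(Manager) = 1 + 0.32·t(Manager) + 0.48·t(Junior)
t(Junior) = 1 + 0.28·t(Manager) + 0.42·t(Junior)
Solving: t(Manager) = 4.0769, t(Junior) = 3.6923.
Expected years from Junior to Senior: 3.6923.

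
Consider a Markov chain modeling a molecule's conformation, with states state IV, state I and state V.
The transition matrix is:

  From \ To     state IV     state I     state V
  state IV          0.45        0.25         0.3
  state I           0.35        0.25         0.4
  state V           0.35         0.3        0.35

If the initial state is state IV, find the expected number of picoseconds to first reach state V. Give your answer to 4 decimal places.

Let t(s) be the expected number of picoseconds to first reach state V from state s, with t(state V) = 0. Conditioning on the first picosecond:
t(state IV) = 1 + 0.45·t(state IV) + 0.25·t(state I)
t(state I) = 1 + 0.35·t(state IV) + 0.25·t(state I)
Solving: t(state IV) = 3.0769, t(state I) = 2.7692.
Expected picoseconds from state IV to state V: 3.0769.

3.0769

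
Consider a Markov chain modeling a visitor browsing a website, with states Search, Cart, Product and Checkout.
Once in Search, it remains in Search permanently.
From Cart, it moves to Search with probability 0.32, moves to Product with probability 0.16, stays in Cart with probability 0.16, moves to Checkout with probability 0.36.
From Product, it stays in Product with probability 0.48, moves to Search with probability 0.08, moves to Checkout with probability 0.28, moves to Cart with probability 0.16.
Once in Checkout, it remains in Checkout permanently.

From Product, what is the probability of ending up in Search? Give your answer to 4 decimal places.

0.2879

Let h(s) be the probability of absorption at Search starting from transient state s. Then h(Search) = 1 and h(Checkout) = 0. By first-step analysis:
h(Cart) = 0.32·1 + 0.16·h(Cart) + 0.16·h(Product) + 0.36·0
h(Product) = 0.08·1 + 0.16·h(Cart) + 0.48·h(Product) + 0.28·0
Solving: h(Cart) = 0.4358, h(Product) = 0.2879.
Starting from Product, the probability is 0.2879.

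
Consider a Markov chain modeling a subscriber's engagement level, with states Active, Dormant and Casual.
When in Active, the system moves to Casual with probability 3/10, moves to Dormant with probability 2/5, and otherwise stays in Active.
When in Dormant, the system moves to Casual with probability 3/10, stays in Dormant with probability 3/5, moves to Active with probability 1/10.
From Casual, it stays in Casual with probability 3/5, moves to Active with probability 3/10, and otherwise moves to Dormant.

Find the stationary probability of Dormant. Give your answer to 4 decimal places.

0.3393

Let the stationary distribution be π with π = πP and π_1 + π_2 + π_3 = 1.
π_1 = 0.3·π_1 + 0.1·π_2 + 0.3·π_3
π_2 = 0.4·π_1 + 0.6·π_2 + 0.1·π_3
Solving with the normalization constraint gives π = (0.2321, 0.3393, 0.4286).
So the stationary probability of Dormant is 0.3393.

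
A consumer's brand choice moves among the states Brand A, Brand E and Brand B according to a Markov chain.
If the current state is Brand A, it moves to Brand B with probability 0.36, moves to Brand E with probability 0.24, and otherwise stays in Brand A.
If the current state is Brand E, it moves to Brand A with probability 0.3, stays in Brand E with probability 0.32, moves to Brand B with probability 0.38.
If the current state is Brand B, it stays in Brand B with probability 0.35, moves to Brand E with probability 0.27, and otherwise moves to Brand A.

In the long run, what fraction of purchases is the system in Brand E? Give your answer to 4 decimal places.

0.2727

Let the stationary distribution be π with π = πP and π_1 + π_2 + π_3 = 1.
π_1 = 0.4·π_1 + 0.3·π_2 + 0.38·π_3
π_2 = 0.24·π_1 + 0.32·π_2 + 0.27·π_3
Solving with the normalization constraint gives π = (0.3655, 0.2727, 0.3618).
So the stationary probability of Brand E is 0.2727.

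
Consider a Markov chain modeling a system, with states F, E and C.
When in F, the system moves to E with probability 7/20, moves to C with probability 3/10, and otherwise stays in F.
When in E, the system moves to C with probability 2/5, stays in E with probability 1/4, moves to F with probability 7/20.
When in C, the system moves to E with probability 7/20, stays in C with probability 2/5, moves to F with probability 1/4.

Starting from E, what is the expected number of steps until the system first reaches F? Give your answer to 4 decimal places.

3.2258

Let t(s) be the expected number of steps to first reach F from state s, with t(F) = 0. Conditioning on the first step:
t(E) = 1 + 0.25·t(E) + 0.4·t(C)
t(C) = 1 + 0.35·t(E) + 0.4·t(C)
Solving: t(E) = 3.2258, t(C) = 3.5484.
Expected steps from E to F: 3.2258.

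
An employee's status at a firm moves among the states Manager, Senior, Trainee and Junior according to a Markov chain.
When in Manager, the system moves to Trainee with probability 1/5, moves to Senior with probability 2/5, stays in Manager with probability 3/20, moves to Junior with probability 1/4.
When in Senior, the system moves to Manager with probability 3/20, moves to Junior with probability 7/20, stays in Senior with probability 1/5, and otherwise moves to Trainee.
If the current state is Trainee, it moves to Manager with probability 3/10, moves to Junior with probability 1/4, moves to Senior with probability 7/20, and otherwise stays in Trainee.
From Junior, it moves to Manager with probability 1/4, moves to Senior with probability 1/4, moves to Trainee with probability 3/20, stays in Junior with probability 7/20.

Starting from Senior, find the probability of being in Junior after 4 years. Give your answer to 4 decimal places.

0.3097

Propagate the distribution vector 4 years from Senior.
After 0 years: (0.0000, 1.0000, 0.0000, 0.0000)
After 1 year: (0.1500, 0.2000, 0.3000, 0.3500)
After 2 years: (0.2300, 0.2925, 0.1725, 0.3050)
After 3 years: (0.2064, 0.2871, 0.1968, 0.3098)
After 4 years: (0.2105, 0.2863, 0.1936, 0.3097)
P(in Junior after 4 years) = 0.3097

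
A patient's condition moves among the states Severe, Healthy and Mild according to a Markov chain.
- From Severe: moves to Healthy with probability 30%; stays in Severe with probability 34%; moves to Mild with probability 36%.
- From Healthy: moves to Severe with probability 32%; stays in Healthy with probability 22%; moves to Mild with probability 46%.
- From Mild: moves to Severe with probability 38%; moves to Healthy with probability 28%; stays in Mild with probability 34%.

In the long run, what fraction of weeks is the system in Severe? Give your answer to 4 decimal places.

Let the stationary distribution be π with π = πP and π_1 + π_2 + π_3 = 1.
π_1 = 0.34·π_1 + 0.32·π_2 + 0.38·π_3
π_2 = 0.3·π_1 + 0.22·π_2 + 0.28·π_3
Solving with the normalization constraint gives π = (0.3498, 0.2708, 0.3795).
So the stationary probability of Severe is 0.3498.

0.3498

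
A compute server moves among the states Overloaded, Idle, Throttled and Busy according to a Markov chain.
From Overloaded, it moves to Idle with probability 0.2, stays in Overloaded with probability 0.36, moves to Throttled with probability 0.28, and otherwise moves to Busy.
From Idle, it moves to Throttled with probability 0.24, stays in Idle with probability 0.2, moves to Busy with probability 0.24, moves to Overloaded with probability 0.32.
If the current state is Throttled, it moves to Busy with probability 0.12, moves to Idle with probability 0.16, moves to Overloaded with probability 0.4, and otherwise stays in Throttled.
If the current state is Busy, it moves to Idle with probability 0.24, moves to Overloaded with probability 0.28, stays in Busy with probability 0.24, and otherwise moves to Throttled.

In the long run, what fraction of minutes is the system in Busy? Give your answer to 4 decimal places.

0.1790

Let the stationary distribution be π with π = πP and π_1 + π_2 + π_3 + π_4 = 1.
π_1 = 0.36·π_1 + 0.32·π_2 + 0.4·π_3 + 0.28·π_4
π_2 = 0.2·π_1 + 0.2·π_2 + 0.16·π_3 + 0.24·π_4
π_3 = 0.28·π_1 + 0.24·π_2 + 0.32·π_3 + 0.24·π_4
Solving with the normalization constraint gives π = (0.3489, 0.1961, 0.2760, 0.1790).
So the stationary probability of Busy is 0.1790.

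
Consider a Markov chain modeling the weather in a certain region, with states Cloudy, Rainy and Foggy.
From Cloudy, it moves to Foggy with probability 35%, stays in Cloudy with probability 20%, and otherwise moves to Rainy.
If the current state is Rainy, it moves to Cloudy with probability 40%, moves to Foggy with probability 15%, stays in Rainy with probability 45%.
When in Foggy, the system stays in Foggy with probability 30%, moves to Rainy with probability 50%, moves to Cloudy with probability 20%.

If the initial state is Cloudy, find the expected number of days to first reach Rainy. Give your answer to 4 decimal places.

2.1429

Let t(s) be the expected number of days to first reach Rainy from state s, with t(Rainy) = 0. Conditioning on the first day:
t(Cloudy) = 1 + 0.2·t(Cloudy) + 0.35·t(Foggy)
t(Foggy) = 1 + 0.2·t(Cloudy) + 0.3·t(Foggy)
Solving: t(Cloudy) = 2.1429, t(Foggy) = 2.0408.
Expected days from Cloudy to Rainy: 2.1429.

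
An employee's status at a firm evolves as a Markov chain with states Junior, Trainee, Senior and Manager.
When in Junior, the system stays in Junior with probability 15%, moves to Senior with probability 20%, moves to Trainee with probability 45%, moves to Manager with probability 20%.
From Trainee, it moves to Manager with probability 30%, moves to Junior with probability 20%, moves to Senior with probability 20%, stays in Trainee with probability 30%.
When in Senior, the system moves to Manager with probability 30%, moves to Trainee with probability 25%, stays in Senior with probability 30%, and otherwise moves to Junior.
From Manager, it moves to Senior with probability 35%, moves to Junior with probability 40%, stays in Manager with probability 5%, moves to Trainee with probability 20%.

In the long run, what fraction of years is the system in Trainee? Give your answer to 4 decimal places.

Let the stationary distribution be π with π = πP and π_1 + π_2 + π_3 + π_4 = 1.
π_1 = 0.15·π_1 + 0.2·π_2 + 0.15·π_3 + 0.4·π_4
π_2 = 0.45·π_1 + 0.3·π_2 + 0.25·π_3 + 0.2·π_4
π_3 = 0.2·π_1 + 0.2·π_2 + 0.3·π_3 + 0.35·π_4
Solving with the normalization constraint gives π = (0.2205, 0.2979, 0.2593, 0.2224).
So the stationary probability of Trainee is 0.2979.

0.2979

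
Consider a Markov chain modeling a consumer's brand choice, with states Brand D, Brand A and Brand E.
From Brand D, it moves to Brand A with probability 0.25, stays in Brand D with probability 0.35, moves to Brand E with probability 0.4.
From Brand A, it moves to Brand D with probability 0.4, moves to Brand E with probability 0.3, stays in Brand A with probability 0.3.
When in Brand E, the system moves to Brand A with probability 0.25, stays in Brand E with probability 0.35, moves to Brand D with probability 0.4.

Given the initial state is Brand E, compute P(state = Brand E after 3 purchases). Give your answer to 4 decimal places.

Propagate the distribution vector 3 purchases from Brand E.
After 0 purchases: (0.0000, 0.0000, 1.0000)
After 1 purchase: (0.4000, 0.2500, 0.3500)
After 2 purchases: (0.3800, 0.2625, 0.3575)
After 3 purchases: (0.3810, 0.2631, 0.3559)
P(in Brand E after 3 purchases) = 0.3559

0.3559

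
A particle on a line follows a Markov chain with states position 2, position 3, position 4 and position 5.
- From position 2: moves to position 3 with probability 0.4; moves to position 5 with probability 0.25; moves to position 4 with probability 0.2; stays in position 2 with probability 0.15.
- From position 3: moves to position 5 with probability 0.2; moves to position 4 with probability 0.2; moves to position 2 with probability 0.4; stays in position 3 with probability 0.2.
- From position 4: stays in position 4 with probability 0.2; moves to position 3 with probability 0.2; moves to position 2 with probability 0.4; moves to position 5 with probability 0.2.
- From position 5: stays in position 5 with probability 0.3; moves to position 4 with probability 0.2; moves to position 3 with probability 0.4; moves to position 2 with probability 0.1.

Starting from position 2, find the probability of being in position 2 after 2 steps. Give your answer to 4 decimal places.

0.2875

Propagate the distribution vector 2 steps from position 2.
After 0 steps: (1.0000, 0.0000, 0.0000, 0.0000)
After 1 step: (0.1500, 0.4000, 0.2000, 0.2500)
After 2 steps: (0.2875, 0.2800, 0.2000, 0.2325)
P(in position 2 after 2 steps) = 0.2875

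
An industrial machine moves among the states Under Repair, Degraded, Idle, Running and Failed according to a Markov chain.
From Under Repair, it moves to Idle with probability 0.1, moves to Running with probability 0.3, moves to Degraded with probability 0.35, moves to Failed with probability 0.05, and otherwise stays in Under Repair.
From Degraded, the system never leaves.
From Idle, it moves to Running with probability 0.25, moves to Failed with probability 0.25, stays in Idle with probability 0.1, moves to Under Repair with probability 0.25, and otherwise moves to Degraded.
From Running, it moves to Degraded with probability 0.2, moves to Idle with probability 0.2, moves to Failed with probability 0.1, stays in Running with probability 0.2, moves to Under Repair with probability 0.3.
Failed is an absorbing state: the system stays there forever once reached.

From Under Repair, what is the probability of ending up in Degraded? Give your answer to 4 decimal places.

Let h(s) be the probability of absorption at Degraded starting from transient state s. Then h(Degraded) = 1 and h(Failed) = 0. By first-step analysis:
h(Under Repair) = 0.2·h(Under Repair) + 0.35·1 + 0.1·h(Idle) + 0.3·h(Running) + 0.05·0
h(Idle) = 0.25·h(Under Repair) + 0.15·1 + 0.1·h(Idle) + 0.25·h(Running) + 0.25·0
h(Running) = 0.3·h(Under Repair) + 0.2·1 + 0.2·h(Idle) + 0.2·h(Running) + 0.1·0
Solving: h(Under Repair) = 0.7624, h(Idle) = 0.5667, h(Running) = 0.6776.
Starting from Under Repair, the probability is 0.7624.

0.7624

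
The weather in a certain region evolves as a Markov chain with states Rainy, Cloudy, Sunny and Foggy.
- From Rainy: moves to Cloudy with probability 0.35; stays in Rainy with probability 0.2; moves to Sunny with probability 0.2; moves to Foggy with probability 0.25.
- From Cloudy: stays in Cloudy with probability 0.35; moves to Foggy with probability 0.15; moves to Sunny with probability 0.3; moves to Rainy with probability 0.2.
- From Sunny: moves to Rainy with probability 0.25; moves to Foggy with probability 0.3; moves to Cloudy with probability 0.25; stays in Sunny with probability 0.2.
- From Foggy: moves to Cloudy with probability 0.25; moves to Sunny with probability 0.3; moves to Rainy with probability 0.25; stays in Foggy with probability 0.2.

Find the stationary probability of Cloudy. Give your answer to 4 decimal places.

Let the stationary distribution be π with π = πP and π_1 + π_2 + π_3 + π_4 = 1.
π_1 = 0.2·π_1 + 0.2·π_2 + 0.25·π_3 + 0.25·π_4
π_2 = 0.35·π_1 + 0.35·π_2 + 0.25·π_3 + 0.25·π_4
π_3 = 0.2·π_1 + 0.3·π_2 + 0.2·π_3 + 0.3·π_4
Solving with the normalization constraint gives π = (0.2237, 0.3026, 0.2524, 0.2213).
So the stationary probability of Cloudy is 0.3026.

0.3026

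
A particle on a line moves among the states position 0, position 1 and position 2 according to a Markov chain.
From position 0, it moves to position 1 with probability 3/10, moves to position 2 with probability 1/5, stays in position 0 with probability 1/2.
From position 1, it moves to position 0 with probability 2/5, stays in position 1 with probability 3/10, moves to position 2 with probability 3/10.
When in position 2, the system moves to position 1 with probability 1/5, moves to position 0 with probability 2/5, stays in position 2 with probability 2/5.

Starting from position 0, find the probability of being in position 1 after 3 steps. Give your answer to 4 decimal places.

0.2730

Propagate the distribution vector 3 steps from position 0.
After 0 steps: (1.0000, 0.0000, 0.0000)
After 1 step: (0.5000, 0.3000, 0.2000)
After 2 steps: (0.4500, 0.2800, 0.2700)
After 3 steps: (0.4450, 0.2730, 0.2820)
P(in position 1 after 3 steps) = 0.2730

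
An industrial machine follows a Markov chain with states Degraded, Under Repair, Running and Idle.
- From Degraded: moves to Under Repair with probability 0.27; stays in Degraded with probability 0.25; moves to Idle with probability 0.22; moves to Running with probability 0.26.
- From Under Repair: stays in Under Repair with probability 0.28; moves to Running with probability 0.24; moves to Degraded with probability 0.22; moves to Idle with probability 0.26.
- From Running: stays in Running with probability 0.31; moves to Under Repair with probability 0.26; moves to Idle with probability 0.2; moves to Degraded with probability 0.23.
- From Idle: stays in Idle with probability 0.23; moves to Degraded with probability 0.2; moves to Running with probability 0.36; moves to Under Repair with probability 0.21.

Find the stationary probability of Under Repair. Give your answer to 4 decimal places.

Let the stationary distribution be π with π = πP and π_1 + π_2 + π_3 + π_4 = 1.
π_1 = 0.25·π_1 + 0.22·π_2 + 0.23·π_3 + 0.2·π_4
π_2 = 0.27·π_1 + 0.28·π_2 + 0.26·π_3 + 0.21·π_4
π_3 = 0.26·π_1 + 0.24·π_2 + 0.31·π_3 + 0.36·π_4
Solving with the normalization constraint gives π = (0.2251, 0.2560, 0.2922, 0.2267).
So the stationary probability of Under Repair is 0.2560.

0.2560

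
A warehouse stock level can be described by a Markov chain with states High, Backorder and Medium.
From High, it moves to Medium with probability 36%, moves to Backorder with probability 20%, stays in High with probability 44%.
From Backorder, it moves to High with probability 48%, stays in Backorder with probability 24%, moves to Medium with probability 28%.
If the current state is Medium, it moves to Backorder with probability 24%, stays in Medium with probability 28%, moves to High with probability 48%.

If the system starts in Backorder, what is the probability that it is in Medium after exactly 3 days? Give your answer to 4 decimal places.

Propagate the distribution vector 3 days from Backorder.
After 0 days: (0.0000, 1.0000, 0.0000)
After 1 day: (0.4800, 0.2400, 0.2800)
After 2 days: (0.4608, 0.2208, 0.3184)
After 3 days: (0.4616, 0.2216, 0.3169)
P(in Medium after 3 days) = 0.3169

0.3169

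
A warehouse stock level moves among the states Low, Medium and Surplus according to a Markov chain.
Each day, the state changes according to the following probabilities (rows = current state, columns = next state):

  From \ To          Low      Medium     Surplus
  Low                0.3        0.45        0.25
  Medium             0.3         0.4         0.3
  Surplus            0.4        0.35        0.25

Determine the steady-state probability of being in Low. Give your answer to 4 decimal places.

Let the stationary distribution be π with π = πP and π_1 + π_2 + π_3 = 1.
π_1 = 0.3·π_1 + 0.3·π_2 + 0.4·π_3
π_2 = 0.45·π_1 + 0.4·π_2 + 0.35·π_3
Solving with the normalization constraint gives π = (0.3270, 0.4028, 0.2701).
So the stationary probability of Low is 0.3270.

0.3270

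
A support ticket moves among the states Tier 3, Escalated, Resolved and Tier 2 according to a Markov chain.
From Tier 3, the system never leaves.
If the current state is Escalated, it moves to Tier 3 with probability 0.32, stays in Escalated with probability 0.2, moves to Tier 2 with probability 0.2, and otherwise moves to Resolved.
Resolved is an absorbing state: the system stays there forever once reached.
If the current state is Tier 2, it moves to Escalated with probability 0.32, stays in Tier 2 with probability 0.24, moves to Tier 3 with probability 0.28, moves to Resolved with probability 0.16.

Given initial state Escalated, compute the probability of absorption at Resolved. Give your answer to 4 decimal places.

Let h(s) be the probability of absorption at Resolved starting from transient state s. Then h(Resolved) = 1 and h(Tier 3) = 0. By first-step analysis:
h(Escalated) = 0.32·0 + 0.2·h(Escalated) + 0.28·1 + 0.2·h(Tier 2)
h(Tier 2) = 0.28·0 + 0.32·h(Escalated) + 0.16·1 + 0.24·h(Tier 2)
Solving: h(Escalated) = 0.4500, h(Tier 2) = 0.4000.
Starting from Escalated, the probability is 0.4500.

0.4500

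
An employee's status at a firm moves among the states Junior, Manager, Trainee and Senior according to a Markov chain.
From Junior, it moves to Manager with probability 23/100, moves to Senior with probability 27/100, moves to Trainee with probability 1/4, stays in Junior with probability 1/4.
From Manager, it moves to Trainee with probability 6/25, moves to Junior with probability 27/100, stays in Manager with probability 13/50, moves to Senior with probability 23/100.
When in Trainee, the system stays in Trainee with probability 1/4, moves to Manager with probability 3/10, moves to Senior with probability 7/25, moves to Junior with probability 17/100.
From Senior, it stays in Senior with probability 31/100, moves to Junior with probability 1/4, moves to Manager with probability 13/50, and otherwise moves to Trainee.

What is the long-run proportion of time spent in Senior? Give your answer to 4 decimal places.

0.2727

Let the stationary distribution be π with π = πP and π_1 + π_2 + π_3 + π_4 = 1.
π_1 = 0.25·π_1 + 0.27·π_2 + 0.17·π_3 + 0.25·π_4
π_2 = 0.23·π_1 + 0.26·π_2 + 0.3·π_3 + 0.26·π_4
π_3 = 0.25·π_1 + 0.24·π_2 + 0.25·π_3 + 0.18·π_4
Solving with the normalization constraint gives π = (0.2370, 0.2620, 0.2283, 0.2727).
So the stationary probability of Senior is 0.2727.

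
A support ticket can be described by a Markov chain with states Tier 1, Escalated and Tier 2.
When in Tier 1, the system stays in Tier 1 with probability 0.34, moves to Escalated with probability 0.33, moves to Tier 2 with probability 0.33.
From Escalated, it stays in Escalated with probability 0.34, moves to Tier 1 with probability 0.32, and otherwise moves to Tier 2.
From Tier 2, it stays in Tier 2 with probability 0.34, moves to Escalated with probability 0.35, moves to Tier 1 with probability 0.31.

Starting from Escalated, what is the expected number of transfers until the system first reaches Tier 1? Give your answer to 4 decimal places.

3.1586

Let t(s) be the expected number of transfers to first reach Tier 1 from state s, with t(Tier 1) = 0. Conditioning on the first transfer:
t(Escalated) = 1 + 0.34·t(Escalated) + 0.34·t(Tier 2)
t(Tier 2) = 1 + 0.35·t(Escalated) + 0.34·t(Tier 2)
Solving: t(Escalated) = 3.1586, t(Tier 2) = 3.1901.
Expected transfers from Escalated to Tier 1: 3.1586.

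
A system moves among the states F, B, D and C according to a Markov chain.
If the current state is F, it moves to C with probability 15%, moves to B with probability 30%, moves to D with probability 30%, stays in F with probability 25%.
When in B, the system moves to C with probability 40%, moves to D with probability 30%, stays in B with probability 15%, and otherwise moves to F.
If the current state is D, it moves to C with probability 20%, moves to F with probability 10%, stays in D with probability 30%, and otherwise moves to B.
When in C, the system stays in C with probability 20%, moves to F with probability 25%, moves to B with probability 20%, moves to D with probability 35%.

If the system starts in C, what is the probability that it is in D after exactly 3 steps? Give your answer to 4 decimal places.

0.3114

Propagate the distribution vector 3 steps from C.
After 0 steps: (0.0000, 0.0000, 0.0000, 1.0000)
After 1 step: (0.2500, 0.2000, 0.3500, 0.2000)
After 2 steps: (0.1775, 0.2850, 0.3100, 0.2275)
After 3 steps: (0.1750, 0.2655, 0.3114, 0.2481)
P(in D after 3 steps) = 0.3114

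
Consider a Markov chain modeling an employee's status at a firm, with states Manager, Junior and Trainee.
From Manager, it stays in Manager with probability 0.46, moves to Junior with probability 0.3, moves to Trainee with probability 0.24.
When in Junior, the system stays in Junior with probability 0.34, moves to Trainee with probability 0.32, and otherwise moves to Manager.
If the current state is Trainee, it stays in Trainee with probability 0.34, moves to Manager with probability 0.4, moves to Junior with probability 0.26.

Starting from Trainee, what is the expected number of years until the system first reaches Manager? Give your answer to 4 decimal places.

Let t(s) be the expected number of years to first reach Manager from state s, with t(Manager) = 0. Conditioning on the first year:
t(Junior) = 1 + 0.34·t(Junior) + 0.32·t(Trainee)
t(Trainee) = 1 + 0.26·t(Junior) + 0.34·t(Trainee)
Solving: t(Junior) = 2.7809, t(Trainee) = 2.6107.
Expected years from Trainee to Manager: 2.6107.

2.6107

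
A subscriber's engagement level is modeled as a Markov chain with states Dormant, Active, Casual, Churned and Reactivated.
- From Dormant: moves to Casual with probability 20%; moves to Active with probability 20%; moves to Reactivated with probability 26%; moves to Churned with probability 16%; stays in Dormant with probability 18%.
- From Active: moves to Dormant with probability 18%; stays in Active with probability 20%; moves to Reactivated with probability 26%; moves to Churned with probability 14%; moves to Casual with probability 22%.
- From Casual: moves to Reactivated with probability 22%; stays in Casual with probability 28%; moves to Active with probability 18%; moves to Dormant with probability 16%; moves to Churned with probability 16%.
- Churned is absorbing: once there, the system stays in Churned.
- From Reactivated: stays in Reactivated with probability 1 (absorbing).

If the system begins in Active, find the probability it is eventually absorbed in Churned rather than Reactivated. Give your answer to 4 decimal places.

Let h(s) be the probability of absorption at Churned starting from transient state s. Then h(Churned) = 1 and h(Reactivated) = 0. By first-step analysis:
h(Dormant) = 0.18·h(Dormant) + 0.2·h(Active) + 0.2·h(Casual) + 0.16·1 + 0.26·0
h(Active) = 0.18·h(Dormant) + 0.2·h(Active) + 0.22·h(Casual) + 0.14·1 + 0.26·0
h(Casual) = 0.16·h(Dormant) + 0.18·h(Active) + 0.28·h(Casual) + 0.16·1 + 0.22·0
Solving: h(Dormant) = 0.3833, h(Active) = 0.3713, h(Casual) = 0.4002.
Starting from Active, the probability is 0.3713.

0.3713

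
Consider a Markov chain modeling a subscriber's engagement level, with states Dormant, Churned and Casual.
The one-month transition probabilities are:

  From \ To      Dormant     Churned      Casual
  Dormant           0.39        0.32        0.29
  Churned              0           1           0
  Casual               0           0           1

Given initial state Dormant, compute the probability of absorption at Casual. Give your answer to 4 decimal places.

0.4754

Let h(s) be the probability of absorption at Casual starting from transient state s. Then h(Casual) = 1 and h(Churned) = 0. By first-step analysis:
h(Dormant) = 0.39·h(Dormant) + 0.32·0 + 0.29·1
Solving: h(Dormant) = 0.4754.
Starting from Dormant, the probability is 0.4754.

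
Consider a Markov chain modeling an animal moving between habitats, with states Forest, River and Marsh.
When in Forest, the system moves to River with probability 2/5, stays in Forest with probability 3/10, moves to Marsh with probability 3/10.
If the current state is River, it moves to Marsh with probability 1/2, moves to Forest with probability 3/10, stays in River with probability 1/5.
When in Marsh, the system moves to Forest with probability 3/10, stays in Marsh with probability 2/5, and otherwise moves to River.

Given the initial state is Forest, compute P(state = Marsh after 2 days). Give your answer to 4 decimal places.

0.4100

Sum over the intermediate state after 1 day:
P = P(Forest→Forest)·P(Forest→Marsh) + P(Forest→River)·P(River→Marsh) + P(Forest→Marsh)·P(Marsh→Marsh)
  = 0.3×0.3 + 0.4×0.5 + 0.3×0.4
  = 0.0900 + 0.2000 + 0.1200 = 0.4100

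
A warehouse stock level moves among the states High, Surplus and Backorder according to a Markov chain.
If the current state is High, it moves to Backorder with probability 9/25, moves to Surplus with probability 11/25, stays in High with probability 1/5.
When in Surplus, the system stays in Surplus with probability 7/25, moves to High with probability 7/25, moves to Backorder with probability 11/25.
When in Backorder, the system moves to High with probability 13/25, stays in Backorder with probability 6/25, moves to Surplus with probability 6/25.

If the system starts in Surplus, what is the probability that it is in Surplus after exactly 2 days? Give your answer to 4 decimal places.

0.3072

Sum over the intermediate state after 1 day:
P = P(Surplus→High)·P(High→Surplus) + P(Surplus→Surplus)·P(Surplus→Surplus) + P(Surplus→Backorder)·P(Backorder→Surplus)
  = 0.28×0.44 + 0.28×0.28 + 0.44×0.24
  = 0.1232 + 0.0784 + 0.1056 = 0.3072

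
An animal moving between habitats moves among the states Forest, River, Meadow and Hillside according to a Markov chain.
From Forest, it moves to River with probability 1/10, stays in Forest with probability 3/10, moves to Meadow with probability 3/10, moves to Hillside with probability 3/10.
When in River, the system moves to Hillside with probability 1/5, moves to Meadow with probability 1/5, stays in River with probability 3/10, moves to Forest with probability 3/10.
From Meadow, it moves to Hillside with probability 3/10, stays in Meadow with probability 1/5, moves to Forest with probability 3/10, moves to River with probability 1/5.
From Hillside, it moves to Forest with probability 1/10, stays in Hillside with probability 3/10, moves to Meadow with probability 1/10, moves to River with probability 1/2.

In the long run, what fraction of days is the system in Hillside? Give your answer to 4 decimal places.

Let the stationary distribution be π with π = πP and π_1 + π_2 + π_3 + π_4 = 1.
π_1 = 0.3·π_1 + 0.3·π_2 + 0.3·π_3 + 0.1·π_4
π_2 = 0.1·π_1 + 0.3·π_2 + 0.2·π_3 + 0.5·π_4
π_3 = 0.3·π_1 + 0.2·π_2 + 0.2·π_3 + 0.1·π_4
Solving with the normalization constraint gives π = (0.2457, 0.2854, 0.1974, 0.2715).
So the stationary probability of Hillside is 0.2715.

0.2715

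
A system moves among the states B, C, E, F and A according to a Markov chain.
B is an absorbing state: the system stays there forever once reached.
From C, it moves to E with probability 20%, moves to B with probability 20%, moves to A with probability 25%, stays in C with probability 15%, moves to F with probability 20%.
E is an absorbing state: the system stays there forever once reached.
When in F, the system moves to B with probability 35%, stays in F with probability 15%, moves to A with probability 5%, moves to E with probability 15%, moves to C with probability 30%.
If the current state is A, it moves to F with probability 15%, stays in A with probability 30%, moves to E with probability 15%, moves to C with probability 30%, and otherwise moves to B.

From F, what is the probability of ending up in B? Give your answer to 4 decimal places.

0.6293

Let h(s) be the probability of absorption at B starting from transient state s. Then h(B) = 1 and h(E) = 0. By first-step analysis:
h(C) = 0.2·1 + 0.15·h(C) + 0.2·0 + 0.2·h(F) + 0.25·h(A)
h(F) = 0.35·1 + 0.3·h(C) + 0.15·0 + 0.15·h(F) + 0.05·h(A)
h(A) = 0.1·1 + 0.3·h(C) + 0.15·0 + 0.15·h(F) + 0.3·h(A)
Solving: h(C) = 0.5321, h(F) = 0.6293, h(A) = 0.5058.
Starting from F, the probability is 0.6293.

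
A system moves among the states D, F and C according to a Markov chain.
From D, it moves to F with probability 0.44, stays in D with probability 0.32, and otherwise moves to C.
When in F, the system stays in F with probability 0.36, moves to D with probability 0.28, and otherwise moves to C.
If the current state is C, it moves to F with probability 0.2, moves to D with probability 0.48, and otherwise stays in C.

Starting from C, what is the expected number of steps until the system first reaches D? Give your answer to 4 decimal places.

2.3128

Let t(s) be the expected number of steps to first reach D from state s, with t(D) = 0. Conditioning on the first step:
t(F) = 1 + 0.36·t(F) + 0.36·t(C)
t(C) = 1 + 0.2·t(F) + 0.32·t(C)
Solving: t(F) = 2.8634, t(C) = 2.3128.
Expected steps from C to D: 2.3128.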